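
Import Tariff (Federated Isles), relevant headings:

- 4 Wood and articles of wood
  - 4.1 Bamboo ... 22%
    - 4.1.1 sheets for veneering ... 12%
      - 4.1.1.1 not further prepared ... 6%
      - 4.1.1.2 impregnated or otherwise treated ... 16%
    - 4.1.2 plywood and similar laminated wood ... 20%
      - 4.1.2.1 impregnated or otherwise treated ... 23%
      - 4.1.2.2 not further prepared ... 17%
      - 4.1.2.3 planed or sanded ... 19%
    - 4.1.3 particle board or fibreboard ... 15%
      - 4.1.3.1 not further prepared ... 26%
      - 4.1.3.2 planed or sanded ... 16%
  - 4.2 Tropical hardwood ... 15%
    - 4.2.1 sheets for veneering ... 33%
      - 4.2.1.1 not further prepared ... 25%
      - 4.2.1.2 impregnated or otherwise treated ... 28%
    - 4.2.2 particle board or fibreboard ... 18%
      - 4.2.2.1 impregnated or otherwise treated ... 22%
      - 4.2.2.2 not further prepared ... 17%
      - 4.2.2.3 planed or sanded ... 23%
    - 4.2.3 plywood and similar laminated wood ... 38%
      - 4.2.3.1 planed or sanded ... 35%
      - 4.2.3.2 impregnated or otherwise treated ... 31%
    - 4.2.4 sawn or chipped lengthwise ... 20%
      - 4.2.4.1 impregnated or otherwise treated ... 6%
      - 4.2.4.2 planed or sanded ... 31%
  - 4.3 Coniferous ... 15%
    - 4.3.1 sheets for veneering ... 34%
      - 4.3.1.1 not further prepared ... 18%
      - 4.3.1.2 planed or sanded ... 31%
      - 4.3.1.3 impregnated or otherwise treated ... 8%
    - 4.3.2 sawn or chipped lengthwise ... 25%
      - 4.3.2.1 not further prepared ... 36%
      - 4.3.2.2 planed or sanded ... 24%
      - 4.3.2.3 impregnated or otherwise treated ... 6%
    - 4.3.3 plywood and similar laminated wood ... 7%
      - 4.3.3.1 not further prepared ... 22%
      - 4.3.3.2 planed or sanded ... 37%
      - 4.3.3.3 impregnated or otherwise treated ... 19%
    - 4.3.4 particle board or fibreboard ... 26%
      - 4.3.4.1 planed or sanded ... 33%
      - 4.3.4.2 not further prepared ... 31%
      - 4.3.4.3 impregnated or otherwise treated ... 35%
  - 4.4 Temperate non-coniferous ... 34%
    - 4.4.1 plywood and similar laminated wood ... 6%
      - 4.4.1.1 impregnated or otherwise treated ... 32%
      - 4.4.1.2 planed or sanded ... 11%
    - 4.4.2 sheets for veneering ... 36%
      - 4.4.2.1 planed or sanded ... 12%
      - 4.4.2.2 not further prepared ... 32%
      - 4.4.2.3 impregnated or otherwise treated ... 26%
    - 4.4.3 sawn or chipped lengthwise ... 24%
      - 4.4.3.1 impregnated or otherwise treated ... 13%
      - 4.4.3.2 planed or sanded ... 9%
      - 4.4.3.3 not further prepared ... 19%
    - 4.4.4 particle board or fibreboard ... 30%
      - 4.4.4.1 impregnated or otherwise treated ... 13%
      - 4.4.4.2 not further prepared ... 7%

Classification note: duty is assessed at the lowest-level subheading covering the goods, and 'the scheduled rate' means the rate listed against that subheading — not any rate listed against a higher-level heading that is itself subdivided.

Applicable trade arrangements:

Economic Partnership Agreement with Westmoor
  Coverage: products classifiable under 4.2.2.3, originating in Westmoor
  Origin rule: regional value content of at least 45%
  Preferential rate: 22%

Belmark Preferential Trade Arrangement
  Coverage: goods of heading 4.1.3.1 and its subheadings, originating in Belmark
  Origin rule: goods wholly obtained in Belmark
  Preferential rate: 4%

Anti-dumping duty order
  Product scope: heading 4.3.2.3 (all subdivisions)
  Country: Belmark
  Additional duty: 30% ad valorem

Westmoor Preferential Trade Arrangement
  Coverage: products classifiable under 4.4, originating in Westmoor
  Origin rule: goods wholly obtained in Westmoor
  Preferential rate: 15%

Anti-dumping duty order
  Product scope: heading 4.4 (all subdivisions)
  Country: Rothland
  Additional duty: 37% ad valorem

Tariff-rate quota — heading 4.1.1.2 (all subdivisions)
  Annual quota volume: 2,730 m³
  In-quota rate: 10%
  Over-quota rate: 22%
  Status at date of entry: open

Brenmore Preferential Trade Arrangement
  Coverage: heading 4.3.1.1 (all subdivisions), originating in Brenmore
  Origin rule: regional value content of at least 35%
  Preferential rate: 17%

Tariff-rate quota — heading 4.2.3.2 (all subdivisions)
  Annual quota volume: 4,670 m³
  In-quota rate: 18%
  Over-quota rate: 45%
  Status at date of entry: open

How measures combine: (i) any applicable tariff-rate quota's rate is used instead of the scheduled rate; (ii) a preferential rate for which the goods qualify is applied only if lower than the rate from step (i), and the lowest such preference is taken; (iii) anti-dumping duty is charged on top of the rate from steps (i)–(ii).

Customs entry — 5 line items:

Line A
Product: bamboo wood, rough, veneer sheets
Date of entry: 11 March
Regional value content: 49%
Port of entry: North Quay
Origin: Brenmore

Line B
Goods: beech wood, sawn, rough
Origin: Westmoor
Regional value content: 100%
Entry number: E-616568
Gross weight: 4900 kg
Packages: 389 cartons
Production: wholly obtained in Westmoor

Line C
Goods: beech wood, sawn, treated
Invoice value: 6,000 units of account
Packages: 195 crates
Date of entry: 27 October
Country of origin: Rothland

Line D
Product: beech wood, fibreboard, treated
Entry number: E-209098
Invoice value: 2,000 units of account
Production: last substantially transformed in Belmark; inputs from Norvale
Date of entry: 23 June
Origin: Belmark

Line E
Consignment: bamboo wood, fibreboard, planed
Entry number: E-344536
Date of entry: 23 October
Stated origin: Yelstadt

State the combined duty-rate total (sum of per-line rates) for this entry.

100%

Line A: bamboo → 4.1; veneer sheets → 4.1.1; rough → 4.1.1.1. Scheduled 6%. Brenmore agreement on 4.3.1.1: 4.1.1.1 not covered. → 6%.
Line B: beech → 4.4; sawn → 4.4.3; rough → 4.4.3.3. Scheduled 19%. Westmoor agreement on 4.2.2.3: 4.4.3.3 not covered; Westmoor agreement on 4.4: wholly obtained → 15% available; preferential 15%. → 15%.
Line C: beech → 4.4; sawn → 4.4.3; treated → 4.4.3.1. Scheduled 13%. anti-dumping (Rothland, 4.4): +37%; total 13% + 37% = 50%. → 50%.
Line D: beech → 4.4; fibreboard → 4.4.4; treated → 4.4.4.1. Scheduled 13%. Belmark agreement on 4.1.3.1: 4.4.4.1 not covered. → 13%.
Line E: bamboo → 4.1; fibreboard → 4.1.3; planed → 4.1.3.2. Scheduled 16%. No special measure applies. → 16%.
Sum: 6% + 15% + 50% + 13% + 16% = 100%.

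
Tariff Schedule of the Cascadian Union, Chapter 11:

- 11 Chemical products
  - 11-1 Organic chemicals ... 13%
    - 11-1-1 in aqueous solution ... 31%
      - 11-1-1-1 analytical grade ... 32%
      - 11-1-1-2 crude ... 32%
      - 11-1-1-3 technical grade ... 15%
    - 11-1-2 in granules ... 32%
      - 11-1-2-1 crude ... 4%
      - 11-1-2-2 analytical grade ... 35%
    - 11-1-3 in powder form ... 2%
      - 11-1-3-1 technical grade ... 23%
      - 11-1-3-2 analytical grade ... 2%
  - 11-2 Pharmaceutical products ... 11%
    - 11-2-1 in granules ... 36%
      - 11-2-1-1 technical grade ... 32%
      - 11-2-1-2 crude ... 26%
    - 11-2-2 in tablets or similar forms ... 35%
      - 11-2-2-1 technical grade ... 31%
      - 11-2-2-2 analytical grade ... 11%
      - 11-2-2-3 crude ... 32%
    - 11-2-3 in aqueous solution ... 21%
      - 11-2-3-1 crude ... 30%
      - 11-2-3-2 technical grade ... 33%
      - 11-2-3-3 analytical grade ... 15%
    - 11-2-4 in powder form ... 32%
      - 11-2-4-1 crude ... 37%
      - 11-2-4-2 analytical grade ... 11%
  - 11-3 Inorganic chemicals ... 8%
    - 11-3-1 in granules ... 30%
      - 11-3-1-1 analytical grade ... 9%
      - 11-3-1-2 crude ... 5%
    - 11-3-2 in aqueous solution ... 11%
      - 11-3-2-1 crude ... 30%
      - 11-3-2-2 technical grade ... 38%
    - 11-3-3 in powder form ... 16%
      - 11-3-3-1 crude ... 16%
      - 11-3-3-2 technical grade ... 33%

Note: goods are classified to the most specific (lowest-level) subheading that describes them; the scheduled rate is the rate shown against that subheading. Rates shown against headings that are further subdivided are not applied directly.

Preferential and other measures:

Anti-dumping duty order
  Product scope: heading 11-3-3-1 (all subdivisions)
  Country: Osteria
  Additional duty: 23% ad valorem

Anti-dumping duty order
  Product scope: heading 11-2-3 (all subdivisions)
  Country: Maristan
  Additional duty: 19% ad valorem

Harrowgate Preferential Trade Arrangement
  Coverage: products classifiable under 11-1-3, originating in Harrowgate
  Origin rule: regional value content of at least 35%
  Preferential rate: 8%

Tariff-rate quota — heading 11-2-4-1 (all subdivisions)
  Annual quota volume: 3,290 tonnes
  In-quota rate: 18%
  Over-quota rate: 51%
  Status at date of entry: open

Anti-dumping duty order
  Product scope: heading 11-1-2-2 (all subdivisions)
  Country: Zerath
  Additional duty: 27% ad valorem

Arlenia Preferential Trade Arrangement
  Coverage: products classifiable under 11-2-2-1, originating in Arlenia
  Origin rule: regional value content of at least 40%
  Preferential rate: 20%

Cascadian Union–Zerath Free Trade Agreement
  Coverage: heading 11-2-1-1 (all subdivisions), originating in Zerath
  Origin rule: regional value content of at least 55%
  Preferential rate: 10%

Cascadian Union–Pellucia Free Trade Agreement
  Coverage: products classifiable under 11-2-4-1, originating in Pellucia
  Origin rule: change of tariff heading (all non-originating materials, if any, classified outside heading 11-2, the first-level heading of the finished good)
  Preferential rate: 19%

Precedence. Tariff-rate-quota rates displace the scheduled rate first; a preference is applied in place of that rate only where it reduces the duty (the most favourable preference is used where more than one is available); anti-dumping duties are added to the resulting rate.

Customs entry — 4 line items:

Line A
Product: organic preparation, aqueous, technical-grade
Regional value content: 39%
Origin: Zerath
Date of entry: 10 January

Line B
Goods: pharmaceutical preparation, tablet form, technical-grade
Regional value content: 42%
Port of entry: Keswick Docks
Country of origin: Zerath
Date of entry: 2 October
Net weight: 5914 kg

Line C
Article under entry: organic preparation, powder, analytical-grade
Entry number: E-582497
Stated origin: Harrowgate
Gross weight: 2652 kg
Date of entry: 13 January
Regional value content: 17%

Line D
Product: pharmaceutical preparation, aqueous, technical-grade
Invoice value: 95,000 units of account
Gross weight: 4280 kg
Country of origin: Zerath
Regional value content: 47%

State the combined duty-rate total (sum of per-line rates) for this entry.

81%

Line A: organic → 11-1; aqueous → 11-1-1; technical-grade → 11-1-1-3. Scheduled 15%. Zerath agreement on 11-2-1-1: 11-1-1-3 not covered. → 15%.
Line B: pharmaceutical → 11-2; tablet form → 11-2-2; technical-grade → 11-2-2-1. Scheduled 31%. Zerath agreement on 11-2-1-1: 11-2-2-1 not covered. → 31%.
Line C: organic → 11-1; powder → 11-1-3; analytical-grade → 11-1-3-2. Scheduled 2%. Harrowgate agreement on 11-1-3: RVC < 35%. → 2%.
Line D: pharmaceutical → 11-2; aqueous → 11-2-3; technical-grade → 11-2-3-2. Scheduled 33%. Zerath agreement on 11-2-1-1: 11-2-3-2 not covered. → 33%.
Sum: 15% + 31% + 2% + 33% = 81%.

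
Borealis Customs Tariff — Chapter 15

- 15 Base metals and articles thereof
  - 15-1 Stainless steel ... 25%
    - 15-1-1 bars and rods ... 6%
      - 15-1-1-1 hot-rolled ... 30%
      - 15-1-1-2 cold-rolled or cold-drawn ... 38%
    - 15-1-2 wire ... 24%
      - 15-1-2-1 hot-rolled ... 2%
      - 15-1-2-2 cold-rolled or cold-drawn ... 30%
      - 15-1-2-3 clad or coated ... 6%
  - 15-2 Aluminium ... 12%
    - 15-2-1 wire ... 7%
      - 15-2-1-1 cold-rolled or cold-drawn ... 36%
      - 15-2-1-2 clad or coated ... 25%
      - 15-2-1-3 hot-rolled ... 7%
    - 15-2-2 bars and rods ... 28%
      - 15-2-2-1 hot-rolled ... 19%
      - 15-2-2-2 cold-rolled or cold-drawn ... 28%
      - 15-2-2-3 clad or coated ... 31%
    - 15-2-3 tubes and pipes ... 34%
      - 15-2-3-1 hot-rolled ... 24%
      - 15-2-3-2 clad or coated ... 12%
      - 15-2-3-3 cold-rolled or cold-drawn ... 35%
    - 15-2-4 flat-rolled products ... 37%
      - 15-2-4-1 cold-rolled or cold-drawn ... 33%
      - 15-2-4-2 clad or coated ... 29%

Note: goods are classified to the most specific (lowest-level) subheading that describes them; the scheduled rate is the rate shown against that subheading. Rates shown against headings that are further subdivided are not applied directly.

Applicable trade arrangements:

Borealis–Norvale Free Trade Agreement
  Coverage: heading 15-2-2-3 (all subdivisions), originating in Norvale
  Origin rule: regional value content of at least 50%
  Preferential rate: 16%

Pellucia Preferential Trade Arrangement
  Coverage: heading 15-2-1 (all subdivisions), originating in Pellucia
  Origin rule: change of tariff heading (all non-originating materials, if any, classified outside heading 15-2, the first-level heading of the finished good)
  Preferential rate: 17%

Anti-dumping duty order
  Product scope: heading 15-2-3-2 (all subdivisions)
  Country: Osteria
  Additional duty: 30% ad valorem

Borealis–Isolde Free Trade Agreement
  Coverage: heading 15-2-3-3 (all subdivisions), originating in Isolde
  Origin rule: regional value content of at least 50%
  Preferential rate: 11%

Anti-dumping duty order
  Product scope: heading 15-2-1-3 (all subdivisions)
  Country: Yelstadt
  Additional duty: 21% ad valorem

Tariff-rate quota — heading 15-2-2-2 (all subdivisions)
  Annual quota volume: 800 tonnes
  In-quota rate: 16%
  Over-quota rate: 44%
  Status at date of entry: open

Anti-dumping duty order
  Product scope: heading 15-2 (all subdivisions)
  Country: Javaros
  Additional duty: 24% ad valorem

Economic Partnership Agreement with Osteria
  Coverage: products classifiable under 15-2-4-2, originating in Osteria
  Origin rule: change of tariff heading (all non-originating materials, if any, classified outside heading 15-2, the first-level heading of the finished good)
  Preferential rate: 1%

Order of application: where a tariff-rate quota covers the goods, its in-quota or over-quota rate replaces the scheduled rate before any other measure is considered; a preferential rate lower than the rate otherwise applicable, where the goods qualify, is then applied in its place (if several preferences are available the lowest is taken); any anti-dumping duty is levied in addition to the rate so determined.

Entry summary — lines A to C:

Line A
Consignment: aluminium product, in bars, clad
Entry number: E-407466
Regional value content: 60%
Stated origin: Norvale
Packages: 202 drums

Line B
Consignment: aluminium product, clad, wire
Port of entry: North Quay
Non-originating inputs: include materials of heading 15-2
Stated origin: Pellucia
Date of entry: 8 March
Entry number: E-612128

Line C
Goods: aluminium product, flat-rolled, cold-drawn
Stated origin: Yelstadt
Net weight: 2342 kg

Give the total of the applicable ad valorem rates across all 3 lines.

74%

Line A: aluminium → 15-2; in bars → 15-2-2; clad → 15-2-2-3. Scheduled 31%. Norvale agreement on 15-2-2-3: RVC ≥ 50% → 16% available; preferential 16%. → 16%.
Line B: aluminium → 15-2; wire → 15-2-1; clad → 15-2-1-2. Scheduled 25%. Pellucia agreement on 15-2-1: CTH not met. → 25%.
Line C: aluminium → 15-2; flat-rolled → 15-2-4; cold-drawn → 15-2-4-1. Scheduled 33%. No special measure applies. → 33%.
Sum: 16% + 25% + 33% = 74%.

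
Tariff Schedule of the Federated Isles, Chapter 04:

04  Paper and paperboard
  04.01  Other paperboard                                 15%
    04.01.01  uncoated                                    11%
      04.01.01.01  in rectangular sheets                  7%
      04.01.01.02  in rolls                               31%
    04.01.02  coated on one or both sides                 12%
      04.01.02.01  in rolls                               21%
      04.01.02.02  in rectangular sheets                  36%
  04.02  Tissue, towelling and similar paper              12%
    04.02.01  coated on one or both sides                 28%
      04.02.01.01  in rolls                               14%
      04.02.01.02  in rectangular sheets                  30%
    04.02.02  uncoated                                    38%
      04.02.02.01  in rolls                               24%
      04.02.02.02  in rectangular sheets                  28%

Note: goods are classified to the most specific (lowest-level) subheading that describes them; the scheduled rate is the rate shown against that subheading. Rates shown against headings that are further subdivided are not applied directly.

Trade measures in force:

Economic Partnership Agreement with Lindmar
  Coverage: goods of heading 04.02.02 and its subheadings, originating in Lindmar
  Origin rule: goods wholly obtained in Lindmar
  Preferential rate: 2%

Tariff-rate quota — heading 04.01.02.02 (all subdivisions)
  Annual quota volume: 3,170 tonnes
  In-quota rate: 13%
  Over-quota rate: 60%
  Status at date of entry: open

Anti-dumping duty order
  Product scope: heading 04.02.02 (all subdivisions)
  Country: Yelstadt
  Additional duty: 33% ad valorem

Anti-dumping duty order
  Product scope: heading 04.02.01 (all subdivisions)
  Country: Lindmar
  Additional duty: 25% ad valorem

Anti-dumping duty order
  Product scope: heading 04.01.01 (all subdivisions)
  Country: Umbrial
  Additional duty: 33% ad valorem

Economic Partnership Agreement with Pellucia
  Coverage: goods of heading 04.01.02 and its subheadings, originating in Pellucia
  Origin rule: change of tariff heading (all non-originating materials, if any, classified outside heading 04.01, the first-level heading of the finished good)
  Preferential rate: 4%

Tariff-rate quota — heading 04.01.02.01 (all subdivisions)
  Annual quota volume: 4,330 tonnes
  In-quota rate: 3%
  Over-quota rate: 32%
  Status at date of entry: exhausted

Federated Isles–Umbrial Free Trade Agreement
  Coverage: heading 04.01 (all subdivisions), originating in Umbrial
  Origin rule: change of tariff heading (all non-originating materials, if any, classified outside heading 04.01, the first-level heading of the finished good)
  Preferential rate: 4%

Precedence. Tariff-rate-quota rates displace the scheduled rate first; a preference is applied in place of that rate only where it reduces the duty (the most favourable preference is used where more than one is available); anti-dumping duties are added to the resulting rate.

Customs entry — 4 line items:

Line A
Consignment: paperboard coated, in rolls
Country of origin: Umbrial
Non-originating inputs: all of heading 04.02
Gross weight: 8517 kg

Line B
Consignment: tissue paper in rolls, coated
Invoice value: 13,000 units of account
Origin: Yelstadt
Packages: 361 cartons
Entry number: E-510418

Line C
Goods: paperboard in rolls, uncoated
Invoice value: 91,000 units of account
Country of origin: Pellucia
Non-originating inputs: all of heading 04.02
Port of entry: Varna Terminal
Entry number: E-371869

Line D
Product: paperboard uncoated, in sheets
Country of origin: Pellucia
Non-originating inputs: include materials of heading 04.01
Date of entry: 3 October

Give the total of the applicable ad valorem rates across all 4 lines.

Line A: paperboard → 04.01; coated → 04.01.02; in rolls → 04.01.02.01. Scheduled 21%. quota on 04.01.02.01 exhausted → over-quota 32%; Umbrial agreement on 04.01: CTH met → 4% available; preferential 4%. → 4%.
Line B: tissue paper → 04.02; coated → 04.02.01; in rolls → 04.02.01.01. Scheduled 14%. No special measure applies. → 14%.
Line C: paperboard → 04.01; uncoated → 04.01.01; in rolls → 04.01.01.02. Scheduled 31%. Pellucia agreement on 04.01.02: 04.01.01.02 not covered. → 31%.
Line D: paperboard → 04.01; uncoated → 04.01.01; in sheets → 04.01.01.01. Scheduled 7%. Pellucia agreement on 04.01.02: 04.01.01.01 not covered. → 7%.
Sum: 4% + 14% + 31% + 7% = 56%.

56%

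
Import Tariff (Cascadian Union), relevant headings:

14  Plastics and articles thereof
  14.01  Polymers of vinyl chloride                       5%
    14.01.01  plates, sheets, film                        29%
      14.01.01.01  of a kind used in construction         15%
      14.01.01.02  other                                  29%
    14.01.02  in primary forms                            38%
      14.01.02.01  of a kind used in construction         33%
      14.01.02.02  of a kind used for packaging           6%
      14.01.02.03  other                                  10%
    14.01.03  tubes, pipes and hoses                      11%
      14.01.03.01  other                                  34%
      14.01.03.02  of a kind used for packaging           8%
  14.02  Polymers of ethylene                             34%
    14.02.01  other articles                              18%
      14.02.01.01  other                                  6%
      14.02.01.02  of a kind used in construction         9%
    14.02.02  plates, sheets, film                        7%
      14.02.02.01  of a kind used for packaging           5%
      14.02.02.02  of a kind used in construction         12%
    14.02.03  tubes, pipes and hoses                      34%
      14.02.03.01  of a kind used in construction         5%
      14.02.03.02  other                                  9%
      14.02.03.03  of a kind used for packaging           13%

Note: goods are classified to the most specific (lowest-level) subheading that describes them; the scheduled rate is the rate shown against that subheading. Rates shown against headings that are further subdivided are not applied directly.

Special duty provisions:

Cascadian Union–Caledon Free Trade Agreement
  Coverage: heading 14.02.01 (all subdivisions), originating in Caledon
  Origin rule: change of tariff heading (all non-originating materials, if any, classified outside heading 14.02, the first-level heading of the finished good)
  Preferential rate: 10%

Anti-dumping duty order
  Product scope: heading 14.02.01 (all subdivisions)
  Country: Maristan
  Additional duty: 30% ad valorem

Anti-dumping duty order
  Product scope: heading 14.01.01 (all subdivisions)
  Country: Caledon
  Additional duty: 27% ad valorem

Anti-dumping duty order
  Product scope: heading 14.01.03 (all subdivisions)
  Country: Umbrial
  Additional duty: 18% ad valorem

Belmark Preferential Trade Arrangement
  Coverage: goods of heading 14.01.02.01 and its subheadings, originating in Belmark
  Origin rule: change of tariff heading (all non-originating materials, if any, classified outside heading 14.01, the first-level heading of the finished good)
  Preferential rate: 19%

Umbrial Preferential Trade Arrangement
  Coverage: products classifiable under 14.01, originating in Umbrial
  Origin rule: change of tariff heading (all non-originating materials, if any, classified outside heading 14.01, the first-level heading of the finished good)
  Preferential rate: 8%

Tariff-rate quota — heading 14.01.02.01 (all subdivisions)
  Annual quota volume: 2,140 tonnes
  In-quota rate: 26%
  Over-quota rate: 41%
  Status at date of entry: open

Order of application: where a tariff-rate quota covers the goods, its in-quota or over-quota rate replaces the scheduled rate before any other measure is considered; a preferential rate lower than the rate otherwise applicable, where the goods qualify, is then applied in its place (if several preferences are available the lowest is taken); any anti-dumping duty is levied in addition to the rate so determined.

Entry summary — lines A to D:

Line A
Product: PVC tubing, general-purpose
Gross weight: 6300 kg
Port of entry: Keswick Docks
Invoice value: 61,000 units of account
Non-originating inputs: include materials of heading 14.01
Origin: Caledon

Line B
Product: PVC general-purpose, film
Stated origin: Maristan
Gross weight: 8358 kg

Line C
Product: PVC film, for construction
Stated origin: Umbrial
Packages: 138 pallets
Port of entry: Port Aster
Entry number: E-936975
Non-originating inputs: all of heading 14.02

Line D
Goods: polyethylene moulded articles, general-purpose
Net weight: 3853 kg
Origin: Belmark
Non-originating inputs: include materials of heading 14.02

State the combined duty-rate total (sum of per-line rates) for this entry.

Line A: PVC → 14.01; tubing → 14.01.03; general-purpose → 14.01.03.01. Scheduled 34%. Caledon agreement on 14.02.01: 14.01.03.01 not covered. → 34%.
Line B: PVC → 14.01; film → 14.01.01; general-purpose → 14.01.01.02. Scheduled 29%. No special measure applies. → 29%.
Line C: PVC → 14.01; film → 14.01.01; for construction → 14.01.01.01. Scheduled 15%. Umbrial agreement on 14.01: CTH met → 8% available; preferential 8%. → 8%.
Line D: polyethylene → 14.02; moulded articles → 14.02.01; general-purpose → 14.02.01.01. Scheduled 6%. Belmark agreement on 14.01.02.01: 14.02.01.01 not covered. → 6%.
Sum: 34% + 29% + 8% + 6% = 77%.

77%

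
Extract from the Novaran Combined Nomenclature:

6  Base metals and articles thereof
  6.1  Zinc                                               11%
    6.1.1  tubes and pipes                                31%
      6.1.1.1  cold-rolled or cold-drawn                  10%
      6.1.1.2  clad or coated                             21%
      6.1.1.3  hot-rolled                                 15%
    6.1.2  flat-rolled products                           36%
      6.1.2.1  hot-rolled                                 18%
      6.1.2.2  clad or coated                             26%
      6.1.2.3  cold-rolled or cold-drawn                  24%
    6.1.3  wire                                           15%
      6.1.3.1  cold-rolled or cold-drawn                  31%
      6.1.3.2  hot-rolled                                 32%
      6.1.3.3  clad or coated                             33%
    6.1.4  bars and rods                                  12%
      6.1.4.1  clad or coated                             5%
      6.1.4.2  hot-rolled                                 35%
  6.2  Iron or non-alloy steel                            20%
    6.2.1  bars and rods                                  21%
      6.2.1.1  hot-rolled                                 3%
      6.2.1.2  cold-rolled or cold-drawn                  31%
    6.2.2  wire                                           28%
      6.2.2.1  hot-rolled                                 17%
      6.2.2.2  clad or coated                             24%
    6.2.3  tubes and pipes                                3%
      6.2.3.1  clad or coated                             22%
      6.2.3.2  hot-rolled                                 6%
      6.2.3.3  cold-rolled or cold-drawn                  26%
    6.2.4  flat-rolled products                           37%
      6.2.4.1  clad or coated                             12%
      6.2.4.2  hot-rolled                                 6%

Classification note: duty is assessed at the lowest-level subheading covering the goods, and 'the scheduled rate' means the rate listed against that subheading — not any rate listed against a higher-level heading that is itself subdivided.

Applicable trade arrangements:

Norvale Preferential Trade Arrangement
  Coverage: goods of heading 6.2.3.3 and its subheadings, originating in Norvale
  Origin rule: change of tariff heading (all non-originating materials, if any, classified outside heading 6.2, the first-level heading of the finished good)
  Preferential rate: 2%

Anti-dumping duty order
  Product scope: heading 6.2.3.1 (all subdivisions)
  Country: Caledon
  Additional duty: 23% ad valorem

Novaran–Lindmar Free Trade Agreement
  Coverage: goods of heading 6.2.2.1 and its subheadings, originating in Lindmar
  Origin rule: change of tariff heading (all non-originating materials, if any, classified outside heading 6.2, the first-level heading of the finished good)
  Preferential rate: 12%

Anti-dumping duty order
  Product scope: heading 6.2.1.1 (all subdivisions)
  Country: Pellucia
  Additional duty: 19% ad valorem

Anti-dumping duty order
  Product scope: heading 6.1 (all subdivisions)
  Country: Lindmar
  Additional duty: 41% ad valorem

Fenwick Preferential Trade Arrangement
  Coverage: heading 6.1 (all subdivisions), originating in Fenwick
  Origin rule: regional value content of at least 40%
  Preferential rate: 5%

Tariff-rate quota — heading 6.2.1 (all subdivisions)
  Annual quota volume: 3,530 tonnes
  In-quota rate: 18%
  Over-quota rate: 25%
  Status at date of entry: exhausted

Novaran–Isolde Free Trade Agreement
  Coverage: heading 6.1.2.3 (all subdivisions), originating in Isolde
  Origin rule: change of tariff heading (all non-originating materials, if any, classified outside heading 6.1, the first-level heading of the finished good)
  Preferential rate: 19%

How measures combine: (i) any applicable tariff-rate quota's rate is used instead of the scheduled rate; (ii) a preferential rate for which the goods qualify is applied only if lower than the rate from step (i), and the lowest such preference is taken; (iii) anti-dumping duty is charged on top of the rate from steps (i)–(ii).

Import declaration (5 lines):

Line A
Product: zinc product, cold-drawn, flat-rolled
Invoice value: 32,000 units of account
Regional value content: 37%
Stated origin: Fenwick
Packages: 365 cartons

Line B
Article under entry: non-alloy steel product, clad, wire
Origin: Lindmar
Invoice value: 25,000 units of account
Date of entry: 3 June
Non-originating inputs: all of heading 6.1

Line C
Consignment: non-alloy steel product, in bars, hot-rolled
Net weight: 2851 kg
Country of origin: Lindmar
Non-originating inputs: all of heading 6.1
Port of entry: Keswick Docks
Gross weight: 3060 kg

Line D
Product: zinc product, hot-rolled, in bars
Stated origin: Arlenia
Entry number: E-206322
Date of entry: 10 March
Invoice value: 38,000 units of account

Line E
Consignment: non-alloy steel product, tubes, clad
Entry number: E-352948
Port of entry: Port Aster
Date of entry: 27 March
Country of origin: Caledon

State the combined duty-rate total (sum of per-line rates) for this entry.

153%

Line A: zinc → 6.1; flat-rolled → 6.1.2; cold-drawn → 6.1.2.3. Scheduled 24%. Fenwick agreement on 6.1: RVC < 40%. → 24%.
Line B: non-alloy steel → 6.2; wire → 6.2.2; clad → 6.2.2.2. Scheduled 24%. Lindmar agreement on 6.2.2.1: 6.2.2.2 not covered. → 24%.
Line C: non-alloy steel → 6.2; in bars → 6.2.1; hot-rolled → 6.2.1.1. Scheduled 3%. quota on 6.2.1 exhausted → over-quota 25%; Lindmar agreement on 6.2.2.1: 6.2.1.1 not covered. → 25%.
Line D: zinc → 6.1; in bars → 6.1.4; hot-rolled → 6.1.4.2. Scheduled 35%. No special measure applies. → 35%.
Line E: non-alloy steel → 6.2; tubes → 6.2.3; clad → 6.2.3.1. Scheduled 22%. anti-dumping (Caledon, 6.2.3.1): +23%; total 22% + 23% = 45%. → 45%.
Sum: 24% + 24% + 25% + 35% + 45% = 153%.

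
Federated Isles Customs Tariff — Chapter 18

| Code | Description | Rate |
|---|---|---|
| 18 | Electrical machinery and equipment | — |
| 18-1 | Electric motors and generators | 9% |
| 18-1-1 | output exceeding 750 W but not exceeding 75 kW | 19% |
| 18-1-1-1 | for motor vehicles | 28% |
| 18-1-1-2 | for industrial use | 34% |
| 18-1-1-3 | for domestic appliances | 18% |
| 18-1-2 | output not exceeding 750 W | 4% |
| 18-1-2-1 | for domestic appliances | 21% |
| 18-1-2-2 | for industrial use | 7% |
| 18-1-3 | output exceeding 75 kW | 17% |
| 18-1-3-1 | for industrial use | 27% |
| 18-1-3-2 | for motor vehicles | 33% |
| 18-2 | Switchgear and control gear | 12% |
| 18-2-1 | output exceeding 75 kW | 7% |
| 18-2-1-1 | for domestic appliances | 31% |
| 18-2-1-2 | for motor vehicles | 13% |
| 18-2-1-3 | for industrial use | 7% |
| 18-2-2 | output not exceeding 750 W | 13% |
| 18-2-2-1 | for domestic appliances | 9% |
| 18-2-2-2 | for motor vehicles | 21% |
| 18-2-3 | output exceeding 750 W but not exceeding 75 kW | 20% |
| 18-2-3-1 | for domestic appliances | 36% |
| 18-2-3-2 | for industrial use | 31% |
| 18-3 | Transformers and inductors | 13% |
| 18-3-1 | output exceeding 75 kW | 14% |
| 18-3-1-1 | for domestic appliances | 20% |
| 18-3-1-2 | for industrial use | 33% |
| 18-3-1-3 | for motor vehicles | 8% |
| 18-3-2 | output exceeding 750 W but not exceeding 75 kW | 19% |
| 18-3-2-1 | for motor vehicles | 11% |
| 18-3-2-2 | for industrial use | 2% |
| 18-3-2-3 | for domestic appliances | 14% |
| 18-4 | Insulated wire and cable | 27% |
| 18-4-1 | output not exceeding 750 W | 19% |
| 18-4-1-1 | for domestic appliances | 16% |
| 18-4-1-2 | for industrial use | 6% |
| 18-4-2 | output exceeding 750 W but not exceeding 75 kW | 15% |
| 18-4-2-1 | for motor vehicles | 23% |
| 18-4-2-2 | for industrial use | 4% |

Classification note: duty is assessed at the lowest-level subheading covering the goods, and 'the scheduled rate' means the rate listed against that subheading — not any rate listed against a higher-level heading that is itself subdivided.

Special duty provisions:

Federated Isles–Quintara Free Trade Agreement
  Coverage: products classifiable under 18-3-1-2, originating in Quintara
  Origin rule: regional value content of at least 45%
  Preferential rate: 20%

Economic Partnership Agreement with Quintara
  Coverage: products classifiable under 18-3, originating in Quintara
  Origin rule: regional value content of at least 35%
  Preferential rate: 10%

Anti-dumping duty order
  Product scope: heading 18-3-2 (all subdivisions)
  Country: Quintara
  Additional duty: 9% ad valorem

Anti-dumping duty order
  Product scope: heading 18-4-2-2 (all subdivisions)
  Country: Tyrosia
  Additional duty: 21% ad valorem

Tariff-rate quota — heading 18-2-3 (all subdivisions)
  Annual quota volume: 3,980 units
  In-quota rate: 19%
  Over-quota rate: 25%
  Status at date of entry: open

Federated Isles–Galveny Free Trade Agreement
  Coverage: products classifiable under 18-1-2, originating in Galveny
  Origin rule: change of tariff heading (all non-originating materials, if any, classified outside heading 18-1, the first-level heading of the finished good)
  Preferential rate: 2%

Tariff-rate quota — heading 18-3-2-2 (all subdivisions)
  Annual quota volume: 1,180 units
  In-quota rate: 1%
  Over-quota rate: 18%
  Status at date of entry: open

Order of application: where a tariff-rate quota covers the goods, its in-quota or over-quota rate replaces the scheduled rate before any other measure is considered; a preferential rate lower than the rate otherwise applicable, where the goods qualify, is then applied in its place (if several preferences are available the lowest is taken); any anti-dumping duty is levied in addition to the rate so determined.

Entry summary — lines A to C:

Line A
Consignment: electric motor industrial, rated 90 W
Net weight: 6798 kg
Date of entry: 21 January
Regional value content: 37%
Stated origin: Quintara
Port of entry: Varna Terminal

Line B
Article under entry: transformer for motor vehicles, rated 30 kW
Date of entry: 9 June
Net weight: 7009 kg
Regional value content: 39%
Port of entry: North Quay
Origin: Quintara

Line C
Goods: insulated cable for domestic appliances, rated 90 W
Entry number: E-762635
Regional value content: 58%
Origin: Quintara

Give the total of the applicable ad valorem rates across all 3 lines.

Line A: electric motor → 18-1; rated 90 W → 18-1-2; industrial → 18-1-2-2. Scheduled 7%. Quintara agreement on 18-3-1-2: 18-1-2-2 not covered; Quintara agreement on 18-3: 18-1-2-2 not covered. → 7%.
Line B: transformer → 18-3; rated 30 kW → 18-3-2; for motor vehicles → 18-3-2-1. Scheduled 11%. Quintara agreement on 18-3-1-2: 18-3-2-1 not covered; Quintara agreement on 18-3: RVC ≥ 35% → 10% available; preferential 10%; anti-dumping (Quintara, 18-3-2): +9%; total 10% + 9% = 19%. → 19%.
Line C: insulated cable → 18-4; rated 90 W → 18-4-1; for domestic appliances → 18-4-1-1. Scheduled 16%. Quintara agreement on 18-3-1-2: 18-4-1-1 not covered; Quintara agreement on 18-3: 18-4-1-1 not covered. → 16%.
Sum: 7% + 19% + 16% = 42%.

42%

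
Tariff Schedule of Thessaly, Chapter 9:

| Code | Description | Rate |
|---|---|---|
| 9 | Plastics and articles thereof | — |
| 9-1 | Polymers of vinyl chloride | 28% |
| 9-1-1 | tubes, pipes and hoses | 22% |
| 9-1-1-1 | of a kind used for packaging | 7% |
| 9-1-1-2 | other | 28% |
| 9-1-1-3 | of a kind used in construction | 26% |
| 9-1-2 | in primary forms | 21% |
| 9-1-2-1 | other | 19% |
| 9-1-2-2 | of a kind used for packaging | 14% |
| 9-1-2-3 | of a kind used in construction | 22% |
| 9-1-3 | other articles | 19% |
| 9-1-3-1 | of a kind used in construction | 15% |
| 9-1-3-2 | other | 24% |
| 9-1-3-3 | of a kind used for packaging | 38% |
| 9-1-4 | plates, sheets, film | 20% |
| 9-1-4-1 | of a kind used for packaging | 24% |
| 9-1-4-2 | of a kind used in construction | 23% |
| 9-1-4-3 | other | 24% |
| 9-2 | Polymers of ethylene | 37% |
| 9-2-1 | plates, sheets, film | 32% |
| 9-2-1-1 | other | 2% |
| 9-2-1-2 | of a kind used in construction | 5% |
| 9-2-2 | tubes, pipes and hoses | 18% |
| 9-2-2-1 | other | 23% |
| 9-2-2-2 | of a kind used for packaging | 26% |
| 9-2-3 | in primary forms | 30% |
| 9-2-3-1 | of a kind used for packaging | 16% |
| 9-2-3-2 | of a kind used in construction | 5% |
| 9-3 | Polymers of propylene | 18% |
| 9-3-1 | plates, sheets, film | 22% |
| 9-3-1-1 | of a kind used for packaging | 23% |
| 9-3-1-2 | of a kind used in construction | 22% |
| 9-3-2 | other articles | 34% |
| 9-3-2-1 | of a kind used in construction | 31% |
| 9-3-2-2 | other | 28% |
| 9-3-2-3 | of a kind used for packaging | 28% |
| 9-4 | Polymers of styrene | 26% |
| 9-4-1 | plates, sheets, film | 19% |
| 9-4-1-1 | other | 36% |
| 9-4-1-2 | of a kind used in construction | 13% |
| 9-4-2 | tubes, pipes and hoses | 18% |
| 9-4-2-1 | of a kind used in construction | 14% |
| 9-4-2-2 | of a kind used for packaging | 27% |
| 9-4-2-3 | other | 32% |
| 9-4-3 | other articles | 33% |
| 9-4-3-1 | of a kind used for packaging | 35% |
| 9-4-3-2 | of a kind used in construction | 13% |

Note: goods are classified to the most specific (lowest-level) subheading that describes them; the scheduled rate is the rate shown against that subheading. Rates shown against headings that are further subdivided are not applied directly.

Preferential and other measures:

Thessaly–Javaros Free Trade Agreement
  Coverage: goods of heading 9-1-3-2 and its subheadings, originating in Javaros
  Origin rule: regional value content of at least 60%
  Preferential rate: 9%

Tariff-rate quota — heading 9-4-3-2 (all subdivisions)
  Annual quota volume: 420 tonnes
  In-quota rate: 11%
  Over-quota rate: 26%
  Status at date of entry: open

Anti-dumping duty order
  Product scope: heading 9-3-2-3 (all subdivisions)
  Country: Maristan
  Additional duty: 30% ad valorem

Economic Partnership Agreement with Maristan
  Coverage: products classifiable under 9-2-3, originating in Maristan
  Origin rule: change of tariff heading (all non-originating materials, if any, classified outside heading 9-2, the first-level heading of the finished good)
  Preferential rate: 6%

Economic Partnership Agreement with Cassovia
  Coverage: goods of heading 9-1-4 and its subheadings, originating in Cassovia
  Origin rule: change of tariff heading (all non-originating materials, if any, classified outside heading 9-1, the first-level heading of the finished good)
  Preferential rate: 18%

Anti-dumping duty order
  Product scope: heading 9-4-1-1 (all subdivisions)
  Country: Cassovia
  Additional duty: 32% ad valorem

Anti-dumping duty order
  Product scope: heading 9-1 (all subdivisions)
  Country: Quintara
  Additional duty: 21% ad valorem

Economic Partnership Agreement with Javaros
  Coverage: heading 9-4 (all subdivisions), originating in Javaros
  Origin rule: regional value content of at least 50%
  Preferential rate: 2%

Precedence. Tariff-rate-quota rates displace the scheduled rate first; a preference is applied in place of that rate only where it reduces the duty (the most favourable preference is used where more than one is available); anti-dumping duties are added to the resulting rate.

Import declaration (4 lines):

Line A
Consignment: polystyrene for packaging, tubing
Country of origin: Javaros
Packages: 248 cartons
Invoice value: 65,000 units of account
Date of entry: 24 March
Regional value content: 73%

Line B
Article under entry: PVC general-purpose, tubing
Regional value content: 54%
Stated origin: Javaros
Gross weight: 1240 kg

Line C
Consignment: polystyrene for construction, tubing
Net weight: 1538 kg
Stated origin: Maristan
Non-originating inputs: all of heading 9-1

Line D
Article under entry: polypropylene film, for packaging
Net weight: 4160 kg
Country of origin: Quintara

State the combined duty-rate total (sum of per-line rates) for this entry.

Line A: polystyrene → 9-4; tubing → 9-4-2; for packaging → 9-4-2-2. Scheduled 27%. Javaros agreement on 9-1-3-2: 9-4-2-2 not covered; Javaros agreement on 9-4: RVC ≥ 50% → 2% available; preferential 2%. → 2%.
Line B: PVC → 9-1; tubing → 9-1-1; general-purpose → 9-1-1-2. Scheduled 28%. Javaros agreement on 9-1-3-2: 9-1-1-2 not covered; Javaros agreement on 9-4: 9-1-1-2 not covered. → 28%.
Line C: polystyrene → 9-4; tubing → 9-4-2; for construction → 9-4-2-1. Scheduled 14%. Maristan agreement on 9-2-3: 9-4-2-1 not covered. → 14%.
Line D: polypropylene → 9-3; film → 9-3-1; for packaging → 9-3-1-1. Scheduled 23%. No special measure applies. → 23%.
Sum: 2% + 28% + 14% + 23% = 67%.

67%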